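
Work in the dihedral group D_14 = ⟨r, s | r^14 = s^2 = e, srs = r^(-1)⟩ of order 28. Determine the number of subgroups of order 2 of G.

|G| = 28 and 2 | 28, so subgroups of order 2 are possible by Lagrange.
The subgroups of order 2 are: {e, r^10s}; {e, r^11s}; {e, r^12s}; {e, r^13s}; … (15 in all).
So G has 15 subgroups of order 2.

15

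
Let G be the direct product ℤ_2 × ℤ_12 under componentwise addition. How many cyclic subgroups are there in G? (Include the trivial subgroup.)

12

Each element a generates a cyclic subgroup ⟨a⟩; distinct elements may generate the same one (a cyclic group of order d has φ(d) generators).
Cyclic subgroups by order — order 1: 1; order 2: 3; order 3: 1; order 4: 2; order 6: 3; order 12: 2.
Total: 12.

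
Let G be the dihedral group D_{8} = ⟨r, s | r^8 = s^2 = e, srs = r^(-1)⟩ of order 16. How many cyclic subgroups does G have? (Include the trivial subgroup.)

A cyclic subgroup of order d is generated by each of its φ(d) elements of order d, so the cyclic subgroups of order d number (#elements of order d)/φ(d).
Cyclic subgroups by order — order 1: 1; order 2: 9; order 4: 1; order 8: 1.
Total: 12.

12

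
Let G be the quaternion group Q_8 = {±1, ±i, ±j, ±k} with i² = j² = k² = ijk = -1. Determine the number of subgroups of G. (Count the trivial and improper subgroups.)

|G| = 8, so by Lagrange every subgroup order divides 8. Divisors: 1, 2, 4, 8.
Subgroups by order — order 1: 1; order 2: 1; order 4: 3; order 8: 1.
Total: 1 + 1 + 3 + 1 = 6.

6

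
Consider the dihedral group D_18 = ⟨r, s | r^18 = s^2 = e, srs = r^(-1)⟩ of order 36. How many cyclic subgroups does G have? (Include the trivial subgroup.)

Group the elements of G by the cyclic subgroup they generate; each cyclic subgroup of order d accounts for φ(d) elements.
Cyclic subgroups by order — order 1: 1; order 2: 19; order 3: 1; order 6: 1; order 9: 1; order 18: 1.
Total: 24.

24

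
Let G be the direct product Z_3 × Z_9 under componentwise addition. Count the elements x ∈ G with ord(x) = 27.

0

An element (a,b) has order lcm(ord(a), ord(b)); count pairs with lcm equal to 27.
Enumerating gives 0 such elements.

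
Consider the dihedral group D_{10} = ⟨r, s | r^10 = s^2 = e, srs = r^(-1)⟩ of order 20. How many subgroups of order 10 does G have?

|G| = 20 and 10 | 20, so subgroups of order 10 are possible by Lagrange.
The subgroups of order 10 are: {e, r, r^2, r^3, r^4, r^5, r^6, r^7, r^8, r^9}; {e, r^2, r^4, r^6, r^8, s, r^2s, r^4s, r^6s, r^8s}; {e, r^2, r^4, r^6, r^8, rs, r^3s, r^5s, r^7s, r^9s}.
So G has 3 subgroups of order 10.

3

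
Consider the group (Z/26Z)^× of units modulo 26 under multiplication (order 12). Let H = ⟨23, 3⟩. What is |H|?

6

|⟨23⟩| = 6 and |⟨3⟩| = 3, so |H| is a multiple of lcm(6, 3) = 6 and divides |G| = 12.
Closing under the operation: H = {1, 3, 9, 17, 23, 25}, so |H| = 6.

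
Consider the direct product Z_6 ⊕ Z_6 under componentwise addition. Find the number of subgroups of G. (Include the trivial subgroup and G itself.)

30

|G| = 36, so by Lagrange every subgroup order divides 36. Divisors: 1, 2, 3, 4, 6, 9, 12, 18, 36.
Subgroups by order — order 1: 1; order 2: 3; order 3: 4; order 4: 1; order 6: 12; order 9: 1; order 12: 4; order 18: 3; order 36: 1.
Total: 1 + 3 + 4 + 1 + 12 + 1 + 4 + 3 + 1 = 30.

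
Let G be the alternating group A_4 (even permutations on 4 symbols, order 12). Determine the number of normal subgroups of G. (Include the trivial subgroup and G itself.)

G has 10 subgroups. Checking conjugation-invariance by order — order 1: 1/1 normal; order 2: 0/3 normal; order 3: 0/4 normal; order 4: 1/1 normal; order 12: 1/1 normal.
Total normal subgroups: 3.

3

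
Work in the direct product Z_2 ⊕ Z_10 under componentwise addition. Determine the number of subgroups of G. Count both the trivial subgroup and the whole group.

10

|G| = 20, so by Lagrange every subgroup order divides 20. Divisors: 1, 2, 4, 5, 10, 20.
Subgroups by order — order 1: 1; order 2: 3; order 4: 1; order 5: 1; order 10: 3; order 20: 1.
Total: 1 + 3 + 1 + 1 + 3 + 1 = 10.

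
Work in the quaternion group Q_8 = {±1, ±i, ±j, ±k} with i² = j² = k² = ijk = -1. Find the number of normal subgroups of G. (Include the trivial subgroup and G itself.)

6

G has 6 subgroups. Checking conjugation-invariance by order — order 1: 1/1 normal; order 2: 1/1 normal; order 4: 3/3 normal; order 8: 1/1 normal.
Total normal subgroups: 6.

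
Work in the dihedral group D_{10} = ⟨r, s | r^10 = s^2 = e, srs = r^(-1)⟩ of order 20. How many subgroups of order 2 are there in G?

|G| = 20 and 2 | 20, so subgroups of order 2 are possible by Lagrange.
The subgroups of order 2 are: {e, r^2s}; {e, r^3s}; {e, r^4s}; {e, r^5}; … (11 in all).
So G has 11 subgroups of order 2.

11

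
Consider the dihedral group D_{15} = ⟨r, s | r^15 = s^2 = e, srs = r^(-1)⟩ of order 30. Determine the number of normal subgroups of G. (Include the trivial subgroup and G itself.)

5

G has 28 subgroups. Checking conjugation-invariance by order — order 1: 1/1 normal; order 2: 0/15 normal; order 3: 1/1 normal; order 5: 1/1 normal; order 6: 0/5 normal; order 10: 0/3 normal; order 15: 1/1 normal; order 30: 1/1 normal.
Total normal subgroups: 5.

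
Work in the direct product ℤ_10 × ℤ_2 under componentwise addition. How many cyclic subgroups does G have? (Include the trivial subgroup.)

8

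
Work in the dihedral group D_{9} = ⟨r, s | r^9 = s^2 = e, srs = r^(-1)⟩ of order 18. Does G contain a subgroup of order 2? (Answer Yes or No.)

2 | 18. A subgroup of order 2 is {e, r^2s}.

Yes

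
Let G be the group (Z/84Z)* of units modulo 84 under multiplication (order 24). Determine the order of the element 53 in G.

6

Compute successive powers of 53 mod 84: 53, 37, 29, 25, 65, 1; 53^6 ≡ 1 (mod 84).
So |⟨53⟩| = 6.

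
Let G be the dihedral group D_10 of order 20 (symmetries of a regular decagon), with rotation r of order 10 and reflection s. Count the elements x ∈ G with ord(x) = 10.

The elements of order 10 are: r, r^3, r^7, r^9.
That's 4.

4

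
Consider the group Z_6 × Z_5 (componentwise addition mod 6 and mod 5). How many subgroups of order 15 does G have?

1

|G| = 30 and 15 | 30, so subgroups of order 15 are possible by Lagrange.
The subgroups of order 15 are: {(0,0), (0,1), (0,2), (0,3), (0,4), (2,0), (2,1), (2,2), (2,3), (2,4), (4,0), (4,1), (4,2), (4,3), (4,4)}.
So G has 1 subgroup of order 15.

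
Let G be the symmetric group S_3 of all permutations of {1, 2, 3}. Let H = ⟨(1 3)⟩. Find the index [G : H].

|⟨(1 3)⟩| = 2 and |G| = 6.
By Lagrange, [G : H] = |G|/|H| = 6/2 = 3.

3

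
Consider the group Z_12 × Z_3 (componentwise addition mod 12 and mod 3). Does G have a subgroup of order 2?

2 | 36. A subgroup of order 2 is {(0,0), (6,0)}.

Yes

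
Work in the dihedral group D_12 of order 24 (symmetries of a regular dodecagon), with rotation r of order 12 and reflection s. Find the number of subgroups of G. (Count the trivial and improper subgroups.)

34

|G| = 24, so by Lagrange every subgroup order divides 24. Divisors: 1, 2, 3, 4, 6, 8, 12, 24.
Subgroups by order — order 1: 1; order 2: 13; order 3: 1; order 4: 7; order 6: 5; order 8: 3; order 12: 3; order 24: 1.
Total: 1 + 13 + 1 + 7 + 5 + 3 + 3 + 1 = 34.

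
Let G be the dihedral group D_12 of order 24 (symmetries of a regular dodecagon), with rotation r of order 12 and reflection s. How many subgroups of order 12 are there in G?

3

|G| = 24 and 12 | 24, so subgroups of order 12 are possible by Lagrange.
The subgroups of order 12 are: {e, r, r^2, r^3, r^4, r^5, r^6, r^7, r^8, r^9, r^10, r^11}; {e, r^2, r^4, r^6, r^8, r^10, s, r^2s, r^4s, r^6s, r^8s, r^10s}; {e, r^2, r^4, r^6, r^8, r^10, rs, r^3s, r^5s, r^7s, r^9s, r^11s}.
So G has 3 subgroups of order 12.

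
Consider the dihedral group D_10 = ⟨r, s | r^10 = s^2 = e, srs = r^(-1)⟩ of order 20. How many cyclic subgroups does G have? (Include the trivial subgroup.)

14

Each element a generates a cyclic subgroup ⟨a⟩; distinct elements may generate the same one (a cyclic group of order d has φ(d) generators).
Cyclic subgroups by order — order 1: 1; order 2: 11; order 5: 1; order 10: 1.
Total: 14.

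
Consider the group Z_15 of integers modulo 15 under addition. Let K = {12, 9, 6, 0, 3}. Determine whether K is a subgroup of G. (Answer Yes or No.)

|K| = 5 divides |G| = 15, consistent with Lagrange.
K contains the identity, every element's inverse is in K, and K is closed under +: it is a subgroup.
In fact K = ⟨3⟩.

Yes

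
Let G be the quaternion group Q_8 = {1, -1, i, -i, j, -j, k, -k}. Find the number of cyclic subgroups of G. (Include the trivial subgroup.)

5

Each element a generates a cyclic subgroup ⟨a⟩; distinct elements may generate the same one (a cyclic group of order d has φ(d) generators).
Cyclic subgroups by order — order 1: 1; order 2: 1; order 4: 3.
Total: 5.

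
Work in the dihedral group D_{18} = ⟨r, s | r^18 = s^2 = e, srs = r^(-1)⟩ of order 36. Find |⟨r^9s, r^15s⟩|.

6

|⟨r^9s⟩| = 2 and |⟨r^15s⟩| = 2, so |H| is a multiple of lcm(2, 2) = 2 and divides |G| = 36.
Closing under the operation: H = {e, r^6, r^12, r^3s, r^9s, r^15s}, so |H| = 6.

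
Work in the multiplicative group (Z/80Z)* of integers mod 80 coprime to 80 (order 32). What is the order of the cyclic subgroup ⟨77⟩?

Compute successive powers of 77 mod 80: 77, 9, 53, 1; 77^4 ≡ 1 (mod 80).
So |⟨77⟩| = 4.

4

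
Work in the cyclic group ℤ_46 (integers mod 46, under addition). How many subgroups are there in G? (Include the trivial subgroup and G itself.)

Subgroups of the cyclic group ℤ_46 correspond bijectively to divisors of 46.
Divisors of 46: 1, 2, 23, 46.
So ℤ_46 has 4 subgroups.

4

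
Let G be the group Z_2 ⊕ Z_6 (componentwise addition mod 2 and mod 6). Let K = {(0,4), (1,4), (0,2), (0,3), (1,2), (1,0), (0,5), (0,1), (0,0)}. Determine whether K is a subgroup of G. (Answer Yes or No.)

|K| = 9 does not divide |G| = 12, so by Lagrange K is not a subgroup.

No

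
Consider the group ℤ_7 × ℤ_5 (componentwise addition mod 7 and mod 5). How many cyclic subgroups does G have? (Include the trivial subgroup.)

Each element a generates a cyclic subgroup ⟨a⟩; distinct elements may generate the same one (a cyclic group of order d has φ(d) generators).
Cyclic subgroups by order — order 1: 1; order 5: 1; order 7: 1; order 35: 1.
Total: 4.

4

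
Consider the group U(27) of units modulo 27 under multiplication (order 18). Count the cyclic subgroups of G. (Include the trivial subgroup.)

6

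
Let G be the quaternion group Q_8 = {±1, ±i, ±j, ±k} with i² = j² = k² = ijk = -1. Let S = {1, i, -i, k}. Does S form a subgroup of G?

No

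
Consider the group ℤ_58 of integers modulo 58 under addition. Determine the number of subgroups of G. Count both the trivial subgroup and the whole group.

4

A cyclic group of order 58 has exactly one subgroup for each divisor of 58.
Divisors of 58: 1, 2, 29, 58.
So ℤ_58 has 4 subgroups.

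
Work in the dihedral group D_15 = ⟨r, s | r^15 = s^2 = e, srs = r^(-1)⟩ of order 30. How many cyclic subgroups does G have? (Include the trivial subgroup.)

19

Each element a generates a cyclic subgroup ⟨a⟩; distinct elements may generate the same one (a cyclic group of order d has φ(d) generators).
Cyclic subgroups by order — order 1: 1; order 2: 15; order 3: 1; order 5: 1; order 15: 1.
Total: 19.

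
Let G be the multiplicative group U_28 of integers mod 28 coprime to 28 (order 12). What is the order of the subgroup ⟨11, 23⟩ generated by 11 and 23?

6

|⟨11⟩| = 6 and |⟨23⟩| = 6, so |H| is a multiple of lcm(6, 6) = 6 and divides |G| = 12.
Closing under the operation: H = {1, 9, 11, 15, 23, 25}, so |H| = 6.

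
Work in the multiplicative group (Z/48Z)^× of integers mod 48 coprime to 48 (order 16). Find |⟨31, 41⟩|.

4

|⟨31⟩| = 2 and |⟨41⟩| = 2, so |H| is a multiple of lcm(2, 2) = 2 and divides |G| = 16.
Closing under the operation: H = {1, 23, 31, 41}, so |H| = 4.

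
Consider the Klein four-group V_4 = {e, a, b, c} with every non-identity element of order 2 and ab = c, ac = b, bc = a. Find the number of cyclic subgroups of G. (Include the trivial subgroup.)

4

Group the elements of G by the cyclic subgroup they generate; each cyclic subgroup of order d accounts for φ(d) elements.
Cyclic subgroups by order — order 1: 1; order 2: 3.
Total: 4.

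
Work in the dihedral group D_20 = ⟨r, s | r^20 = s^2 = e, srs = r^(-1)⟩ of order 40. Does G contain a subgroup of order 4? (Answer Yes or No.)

4 | 40. A subgroup of order 4 is {e, r^10, s, r^10s}.

Yes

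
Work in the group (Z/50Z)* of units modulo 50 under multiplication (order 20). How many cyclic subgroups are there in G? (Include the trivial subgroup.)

6

Each element a generates a cyclic subgroup ⟨a⟩; distinct elements may generate the same one (a cyclic group of order d has φ(d) generators).
Cyclic subgroups by order — order 1: 1; order 2: 1; order 4: 1; order 5: 1; order 10: 1; order 20: 1.
Total: 6.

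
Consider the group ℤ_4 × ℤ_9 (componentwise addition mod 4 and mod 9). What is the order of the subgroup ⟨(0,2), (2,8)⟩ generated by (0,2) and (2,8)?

|⟨(0,2)⟩| = 9 and |⟨(2,8)⟩| = 18, so |H| is a multiple of lcm(9, 18) = 18 and divides |G| = 36.
Closing under the operation: H = {(0,0), (0,1), (0,2), (0,3), (0,4), (0,5), (0,6), (0,7), (0,8), (2,0), (2,1), (2,2), (2,3), (2,4), (2,5), (2,6), (2,7), (2,8)}, so |H| = 18.

18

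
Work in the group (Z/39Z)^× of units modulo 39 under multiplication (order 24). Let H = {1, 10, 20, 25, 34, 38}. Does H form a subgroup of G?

No

34 ∈ H but its inverse 31 ∉ H, so H is not a subgroup.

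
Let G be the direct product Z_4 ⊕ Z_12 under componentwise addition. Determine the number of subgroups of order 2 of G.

|G| = 48 and 2 | 48, so subgroups of order 2 are possible by Lagrange.
The subgroups of order 2 are: {(0,0), (0,6)}; {(0,0), (2,0)}; {(0,0), (2,6)}.
So G has 3 subgroups of order 2.

3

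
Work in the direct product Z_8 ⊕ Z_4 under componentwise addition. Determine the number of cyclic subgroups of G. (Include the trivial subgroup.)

14

Group the elements of G by the cyclic subgroup they generate; each cyclic subgroup of order d accounts for φ(d) elements.
Cyclic subgroups by order — order 1: 1; order 2: 3; order 4: 6; order 8: 4.
Total: 14.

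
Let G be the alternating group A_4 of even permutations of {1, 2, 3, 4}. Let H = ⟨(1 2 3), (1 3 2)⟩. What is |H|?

|⟨(1 2 3)⟩| = 3 and |⟨(1 3 2)⟩| = 3, so |H| is a multiple of lcm(3, 3) = 3 and divides |G| = 12.
Closing under the operation: H = {e, (1 2 3), (1 3 2)}, so |H| = 3.

3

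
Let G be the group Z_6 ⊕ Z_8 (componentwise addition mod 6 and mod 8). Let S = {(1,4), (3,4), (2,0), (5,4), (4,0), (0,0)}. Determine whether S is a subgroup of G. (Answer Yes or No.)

|S| = 6 divides |G| = 48, consistent with Lagrange.
S contains the identity, every element's inverse is in S, and S is closed under +: it is a subgroup.
In fact S = ⟨(5,4)⟩.

Yes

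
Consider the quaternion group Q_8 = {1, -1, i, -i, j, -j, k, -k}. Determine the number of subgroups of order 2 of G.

1

|G| = 8 and 2 | 8, so subgroups of order 2 are possible by Lagrange.
The subgroups of order 2 are: {1, -1}.
So G has 1 subgroup of order 2.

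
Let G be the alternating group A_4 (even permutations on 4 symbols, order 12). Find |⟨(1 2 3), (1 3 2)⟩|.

|⟨(1 2 3)⟩| = 3 and |⟨(1 3 2)⟩| = 3, so |H| is a multiple of lcm(3, 3) = 3 and divides |G| = 12.
Closing under the operation: H = {e, (1 2 3), (1 3 2)}, so |H| = 3.

3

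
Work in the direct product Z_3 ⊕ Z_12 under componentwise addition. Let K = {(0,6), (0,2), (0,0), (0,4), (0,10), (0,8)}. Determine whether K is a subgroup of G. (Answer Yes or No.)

Yes

|K| = 6 divides |G| = 36, consistent with Lagrange.
K contains the identity, every element's inverse is in K, and K is closed under +: it is a subgroup.
In fact K = ⟨(0,2)⟩.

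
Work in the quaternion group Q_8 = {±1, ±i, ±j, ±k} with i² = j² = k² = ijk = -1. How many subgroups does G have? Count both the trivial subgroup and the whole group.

6

|G| = 8, so by Lagrange every subgroup order divides 8. Divisors: 1, 2, 4, 8.
Subgroups by order — order 1: 1; order 2: 1; order 4: 3; order 8: 1.
Total: 1 + 1 + 3 + 1 = 6.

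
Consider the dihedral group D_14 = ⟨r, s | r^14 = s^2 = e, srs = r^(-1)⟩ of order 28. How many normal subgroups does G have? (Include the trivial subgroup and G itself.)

7

G has 28 subgroups. Checking conjugation-invariance by order — order 1: 1/1 normal; order 2: 1/15 normal; order 4: 0/7 normal; order 7: 1/1 normal; order 14: 3/3 normal; order 28: 1/1 normal.
Total normal subgroups: 7.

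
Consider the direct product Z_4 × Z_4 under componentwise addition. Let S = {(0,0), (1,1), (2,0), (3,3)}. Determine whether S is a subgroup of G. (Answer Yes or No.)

Closure fails: (1,1) + (1,1) = (2,2) ∉ S. So S is not a subgroup.

No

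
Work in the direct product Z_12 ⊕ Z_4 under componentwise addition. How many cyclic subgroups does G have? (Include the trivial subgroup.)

20

Group the elements of G by the cyclic subgroup they generate; each cyclic subgroup of order d accounts for φ(d) elements.
Cyclic subgroups by order — order 1: 1; order 2: 3; order 3: 1; order 4: 6; order 6: 3; order 12: 6.
Total: 20.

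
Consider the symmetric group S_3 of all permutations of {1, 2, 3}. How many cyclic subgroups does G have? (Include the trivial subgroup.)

Each element a generates a cyclic subgroup ⟨a⟩; distinct elements may generate the same one (a cyclic group of order d has φ(d) generators).
Cyclic subgroups by order — order 1: 1; order 2: 3; order 3: 1.
Total: 5.

5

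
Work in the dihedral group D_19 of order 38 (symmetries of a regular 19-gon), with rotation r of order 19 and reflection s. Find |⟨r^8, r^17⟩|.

19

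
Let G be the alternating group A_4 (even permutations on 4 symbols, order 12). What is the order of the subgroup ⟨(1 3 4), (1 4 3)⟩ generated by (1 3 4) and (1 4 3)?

3

|⟨(1 3 4)⟩| = 3 and |⟨(1 4 3)⟩| = 3, so |H| is a multiple of lcm(3, 3) = 3 and divides |G| = 12.
Closing under the operation: H = {e, (1 3 4), (1 4 3)}, so |H| = 3.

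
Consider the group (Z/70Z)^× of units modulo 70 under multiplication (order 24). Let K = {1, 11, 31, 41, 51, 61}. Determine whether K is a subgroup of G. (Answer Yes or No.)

Yes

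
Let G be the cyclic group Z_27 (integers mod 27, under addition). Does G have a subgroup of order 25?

No

25 does not divide |G| = 27, so by Lagrange no subgroup of order 25 exists.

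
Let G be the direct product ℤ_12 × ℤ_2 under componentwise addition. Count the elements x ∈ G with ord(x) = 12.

8

An element (a,b) has order lcm(ord(a), ord(b)); count pairs with lcm equal to 12.
Enumerating gives 8 such elements.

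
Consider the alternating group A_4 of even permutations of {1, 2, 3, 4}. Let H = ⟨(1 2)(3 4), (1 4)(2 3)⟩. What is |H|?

4

|⟨(1 2)(3 4)⟩| = 2 and |⟨(1 4)(2 3)⟩| = 2, so |H| is a multiple of lcm(2, 2) = 2 and divides |G| = 12.
Closing under the operation: H = {e, (1 2)(3 4), (1 3)(2 4), (1 4)(2 3)}, so |H| = 4.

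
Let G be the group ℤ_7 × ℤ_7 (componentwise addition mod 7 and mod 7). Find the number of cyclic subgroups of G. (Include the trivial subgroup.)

9

A cyclic subgroup of order d is generated by each of its φ(d) elements of order d, so the cyclic subgroups of order d number (#elements of order d)/φ(d).
Cyclic subgroups by order — order 1: 1; order 7: 8.
Total: 9.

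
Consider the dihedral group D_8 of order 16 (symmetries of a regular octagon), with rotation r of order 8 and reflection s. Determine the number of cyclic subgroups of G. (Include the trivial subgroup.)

A cyclic subgroup of order d is generated by each of its φ(d) elements of order d, so the cyclic subgroups of order d number (#elements of order d)/φ(d).
Cyclic subgroups by order — order 1: 1; order 2: 9; order 4: 1; order 8: 1.
Total: 12.

12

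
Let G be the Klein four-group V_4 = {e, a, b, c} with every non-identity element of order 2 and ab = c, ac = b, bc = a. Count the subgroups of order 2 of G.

|G| = 4 and 2 | 4, so subgroups of order 2 are possible by Lagrange.
The subgroups of order 2 are: {e, a}; {e, b}; {e, c}.
So G has 3 subgroups of order 2.

3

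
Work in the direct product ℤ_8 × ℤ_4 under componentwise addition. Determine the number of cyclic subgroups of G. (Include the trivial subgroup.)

A cyclic subgroup of order d is generated by each of its φ(d) elements of order d, so the cyclic subgroups of order d number (#elements of order d)/φ(d).
Cyclic subgroups by order — order 1: 1; order 2: 3; order 4: 6; order 8: 4.
Total: 14.

14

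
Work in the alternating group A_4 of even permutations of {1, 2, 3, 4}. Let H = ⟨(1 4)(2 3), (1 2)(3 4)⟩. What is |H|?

|⟨(1 4)(2 3)⟩| = 2 and |⟨(1 2)(3 4)⟩| = 2, so |H| is a multiple of lcm(2, 2) = 2 and divides |G| = 12.
Closing under the operation: H = {e, (1 2)(3 4), (1 3)(2 4), (1 4)(2 3)}, so |H| = 4.

4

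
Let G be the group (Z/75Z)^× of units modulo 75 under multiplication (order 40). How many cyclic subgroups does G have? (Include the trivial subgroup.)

Group the elements of G by the cyclic subgroup they generate; each cyclic subgroup of order d accounts for φ(d) elements.
Cyclic subgroups by order — order 1: 1; order 2: 3; order 4: 2; order 5: 1; order 10: 3; order 20: 2.
Total: 12.

12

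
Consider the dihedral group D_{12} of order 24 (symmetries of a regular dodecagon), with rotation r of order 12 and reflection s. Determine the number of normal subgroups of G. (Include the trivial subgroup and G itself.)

9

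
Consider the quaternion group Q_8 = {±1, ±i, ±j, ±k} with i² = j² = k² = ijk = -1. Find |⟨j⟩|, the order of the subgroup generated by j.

4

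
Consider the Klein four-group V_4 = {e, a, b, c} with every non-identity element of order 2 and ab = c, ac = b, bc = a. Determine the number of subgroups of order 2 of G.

|G| = 4 and 2 | 4, so subgroups of order 2 are possible by Lagrange.
The subgroups of order 2 are: {e, a}; {e, b}; {e, c}.
So G has 3 subgroups of order 2.

3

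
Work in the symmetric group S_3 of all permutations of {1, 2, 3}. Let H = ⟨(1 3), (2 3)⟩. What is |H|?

6

|⟨(1 3)⟩| = 2 and |⟨(2 3)⟩| = 2, so |H| is a multiple of lcm(2, 2) = 2 and divides |G| = 6.
Closing {(1 3), (2 3)} under the group operation gives all of G, so |H| = 6.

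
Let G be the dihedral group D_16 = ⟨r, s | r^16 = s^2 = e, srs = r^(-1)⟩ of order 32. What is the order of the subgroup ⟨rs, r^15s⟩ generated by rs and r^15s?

16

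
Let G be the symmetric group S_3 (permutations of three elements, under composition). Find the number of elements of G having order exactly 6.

No element of G has order 6 (even though 6 | 6).

0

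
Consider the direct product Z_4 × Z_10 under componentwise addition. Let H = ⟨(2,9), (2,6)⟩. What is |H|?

20

|⟨(2,9)⟩| = 10 and |⟨(2,6)⟩| = 10, so |H| is a multiple of lcm(10, 10) = 10 and divides |G| = 40.
Closing under the operation: H = {(0,0), (0,1), (0,2), (0,3), (0,4), (0,5), (0,6), (0,7), (0,8), (0,9), (2,0), (2,1), (2,2), (2,3), (2,4), (2,5), (2,6), (2,7), (2,8), (2,9)}, so |H| = 20.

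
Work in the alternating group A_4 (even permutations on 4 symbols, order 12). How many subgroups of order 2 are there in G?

|G| = 12 and 2 | 12, so subgroups of order 2 are possible by Lagrange.
The subgroups of order 2 are: {e, (1 2)(3 4)}; {e, (1 3)(2 4)}; {e, (1 4)(2 3)}.
So G has 3 subgroups of order 2.

3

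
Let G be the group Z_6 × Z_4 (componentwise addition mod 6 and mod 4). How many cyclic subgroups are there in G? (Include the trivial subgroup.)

A cyclic subgroup of order d is generated by each of its φ(d) elements of order d, so the cyclic subgroups of order d number (#elements of order d)/φ(d).
Cyclic subgroups by order — order 1: 1; order 2: 3; order 3: 1; order 4: 2; order 6: 3; order 12: 2.
Total: 12.

12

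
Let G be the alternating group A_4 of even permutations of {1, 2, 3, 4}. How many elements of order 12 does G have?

0

No element of G has order 12 (even though 12 | 12).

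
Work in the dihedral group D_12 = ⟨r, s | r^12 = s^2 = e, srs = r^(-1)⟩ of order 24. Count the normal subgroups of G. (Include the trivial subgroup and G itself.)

9

G has 34 subgroups. Checking conjugation-invariance by order — order 1: 1/1 normal; order 2: 1/13 normal; order 3: 1/1 normal; order 4: 1/7 normal; order 6: 1/5 normal; order 8: 0/3 normal; order 12: 3/3 normal; order 24: 1/1 normal.
Total normal subgroups: 9.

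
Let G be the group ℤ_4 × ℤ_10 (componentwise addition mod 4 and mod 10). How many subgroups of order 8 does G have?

1

|G| = 40 and 8 | 40, so subgroups of order 8 are possible by Lagrange.
The subgroups of order 8 are: {(0,0), (0,5), (1,0), (1,5), (2,0), (2,5), (3,0), (3,5)}.
So G has 1 subgroup of order 8.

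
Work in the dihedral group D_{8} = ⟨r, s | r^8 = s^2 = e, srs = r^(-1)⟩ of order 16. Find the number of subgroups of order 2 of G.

9

|G| = 16 and 2 | 16, so subgroups of order 2 are possible by Lagrange.
The subgroups of order 2 are: {e, r^2s}; {e, r^3s}; {e, r^4}; {e, r^4s}; … (9 in all).
So G has 9 subgroups of order 2.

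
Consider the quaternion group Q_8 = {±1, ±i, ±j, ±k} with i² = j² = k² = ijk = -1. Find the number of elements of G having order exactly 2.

The elements of order 2 are: -1.
That's 1.

1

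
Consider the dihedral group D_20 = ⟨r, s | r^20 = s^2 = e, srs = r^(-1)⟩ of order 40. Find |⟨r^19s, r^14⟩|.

|⟨r^19s⟩| = 2 and |⟨r^14⟩| = 10, so |H| is a multiple of lcm(2, 10) = 10 and divides |G| = 40.
Closing under the operation: H = {e, r^2, r^4, r^6, r^8, r^10, r^12, r^14, r^16, r^18, rs, r^3s, r^5s, r^7s, r^9s, r^11s, r^13s, r^15s, r^17s, r^19s}, so |H| = 20.

20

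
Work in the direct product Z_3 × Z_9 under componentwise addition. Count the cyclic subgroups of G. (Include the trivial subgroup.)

8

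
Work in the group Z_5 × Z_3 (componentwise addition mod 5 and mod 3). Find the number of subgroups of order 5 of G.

|G| = 15 and 5 | 15, so subgroups of order 5 are possible by Lagrange.
The subgroups of order 5 are: {(0,0), (1,0), (2,0), (3,0), (4,0)}.
So G has 1 subgroup of order 5.

1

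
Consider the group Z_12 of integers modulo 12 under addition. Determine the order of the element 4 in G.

In Z_12, the order of an element a is n/gcd(a, n).
gcd(4, 12) = 4, so |⟨4⟩| = 12/4 = 3.

3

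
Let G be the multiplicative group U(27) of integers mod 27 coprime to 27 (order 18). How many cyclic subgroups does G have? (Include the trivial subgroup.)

Each element a generates a cyclic subgroup ⟨a⟩; distinct elements may generate the same one (a cyclic group of order d has φ(d) generators).
Cyclic subgroups by order — order 1: 1; order 2: 1; order 3: 1; order 6: 1; order 9: 1; order 18: 1.
Total: 6.

6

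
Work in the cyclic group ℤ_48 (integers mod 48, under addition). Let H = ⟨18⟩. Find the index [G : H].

6

|⟨18⟩| = 8 and |G| = 48.
By Lagrange, [G : H] = |G|/|H| = 48/8 = 6.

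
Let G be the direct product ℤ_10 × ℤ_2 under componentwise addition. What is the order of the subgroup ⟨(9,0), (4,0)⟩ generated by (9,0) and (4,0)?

10

|⟨(9,0)⟩| = 10 and |⟨(4,0)⟩| = 5, so |H| is a multiple of lcm(10, 5) = 10 and divides |G| = 20.
Closing under the operation: H = {(0,0), (1,0), (2,0), (3,0), (4,0), (5,0), (6,0), (7,0), (8,0), (9,0)}, so |H| = 10.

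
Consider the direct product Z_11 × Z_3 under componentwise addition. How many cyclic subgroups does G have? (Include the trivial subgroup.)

Each element a generates a cyclic subgroup ⟨a⟩; distinct elements may generate the same one (a cyclic group of order d has φ(d) generators).
Cyclic subgroups by order — order 1: 1; order 3: 1; order 11: 1; order 33: 1.
Total: 4.

4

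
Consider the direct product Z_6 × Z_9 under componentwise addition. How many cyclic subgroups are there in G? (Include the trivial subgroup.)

16

A cyclic subgroup of order d is generated by each of its φ(d) elements of order d, so the cyclic subgroups of order d number (#elements of order d)/φ(d).
Cyclic subgroups by order — order 1: 1; order 2: 1; order 3: 4; order 6: 4; order 9: 3; order 18: 3.
Total: 16.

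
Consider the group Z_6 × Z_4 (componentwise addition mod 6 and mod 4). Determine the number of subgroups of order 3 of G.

|G| = 24 and 3 | 24, so subgroups of order 3 are possible by Lagrange.
The subgroups of order 3 are: {(0,0), (2,0), (4,0)}.
So G has 1 subgroup of order 3.

1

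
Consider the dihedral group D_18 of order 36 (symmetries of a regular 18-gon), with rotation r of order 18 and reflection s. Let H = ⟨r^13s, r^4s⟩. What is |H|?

4

|⟨r^13s⟩| = 2 and |⟨r^4s⟩| = 2, so |H| is a multiple of lcm(2, 2) = 2 and divides |G| = 36.
Closing under the operation: H = {e, r^9, r^4s, r^13s}, so |H| = 4.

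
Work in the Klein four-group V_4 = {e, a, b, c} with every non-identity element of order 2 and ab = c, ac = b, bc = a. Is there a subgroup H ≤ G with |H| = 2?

2 | 4. A subgroup of order 2 is {e, a}.

Yes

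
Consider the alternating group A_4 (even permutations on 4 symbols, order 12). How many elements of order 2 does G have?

The elements of order 2 are: (1 2)(3 4), (1 3)(2 4), (1 4)(2 3).
That's 3.

3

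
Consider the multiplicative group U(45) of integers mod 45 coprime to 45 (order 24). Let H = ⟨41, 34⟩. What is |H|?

12

|⟨41⟩| = 6 and |⟨34⟩| = 6, so |H| is a multiple of lcm(6, 6) = 6 and divides |G| = 24.
Closing under the operation: H = {1, 4, 11, 14, 16, 19, 26, 29, 31, 34, 41, 44}, so |H| = 12.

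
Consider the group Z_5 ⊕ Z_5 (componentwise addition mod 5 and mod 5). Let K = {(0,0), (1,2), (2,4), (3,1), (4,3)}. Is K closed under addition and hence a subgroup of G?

|K| = 5 divides |G| = 25, consistent with Lagrange.
K contains the identity, every element's inverse is in K, and K is closed under +: it is a subgroup.
In fact K = ⟨(4,3)⟩.

Yes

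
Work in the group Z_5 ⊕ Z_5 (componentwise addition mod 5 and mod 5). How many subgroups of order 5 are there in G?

|G| = 25 and 5 | 25, so subgroups of order 5 are possible by Lagrange.
The subgroups of order 5 are: {(0,0), (0,1), (0,2), (0,3), (0,4)}; {(0,0), (1,0), (2,0), (3,0), (4,0)}; {(0,0), (1,1), (2,2), (3,3), (4,4)}; {(0,0), (1,2), (2,4), (3,1), (4,3)}; … (6 in all).
So G has 6 subgroups of order 5.

6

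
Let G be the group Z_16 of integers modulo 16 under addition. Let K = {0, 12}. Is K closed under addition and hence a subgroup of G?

No

12 ∈ K but its inverse 4 ∉ K, so K is not a subgroup.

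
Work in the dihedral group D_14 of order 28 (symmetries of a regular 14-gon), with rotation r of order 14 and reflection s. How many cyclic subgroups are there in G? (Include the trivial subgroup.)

Each element a generates a cyclic subgroup ⟨a⟩; distinct elements may generate the same one (a cyclic group of order d has φ(d) generators).
Cyclic subgroups by order — order 1: 1; order 2: 15; order 7: 1; order 14: 1.
Total: 18.

18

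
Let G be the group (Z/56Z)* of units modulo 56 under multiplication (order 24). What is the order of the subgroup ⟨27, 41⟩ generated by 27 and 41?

4

|⟨27⟩| = 2 and |⟨41⟩| = 2, so |H| is a multiple of lcm(2, 2) = 2 and divides |G| = 24.
Closing under the operation: H = {1, 27, 41, 43}, so |H| = 4.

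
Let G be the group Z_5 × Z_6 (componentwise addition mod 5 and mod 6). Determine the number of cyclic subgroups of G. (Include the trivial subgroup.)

Group the elements of G by the cyclic subgroup they generate; each cyclic subgroup of order d accounts for φ(d) elements.
Cyclic subgroups by order — order 1: 1; order 2: 1; order 3: 1; order 5: 1; order 6: 1; order 10: 1; order 15: 1; order 30: 1.
Total: 8.

8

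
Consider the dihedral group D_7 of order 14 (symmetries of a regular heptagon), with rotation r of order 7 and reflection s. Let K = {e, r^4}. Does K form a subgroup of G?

No

r^4 ∈ K but its inverse r^3 ∉ K, so K is not a subgroup.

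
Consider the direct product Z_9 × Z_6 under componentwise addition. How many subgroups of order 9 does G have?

4

|G| = 54 and 9 | 54, so subgroups of order 9 are possible by Lagrange.
The subgroups of order 9 are: {(0,0), (0,2), (0,4), (3,0), (3,2), (3,4), (6,0), (6,2), (6,4)}; {(0,0), (1,0), (2,0), (3,0), (4,0), (5,0), (6,0), (7,0), (8,0)}; {(0,0), (1,2), (2,4), (3,0), (4,2), (5,4), (6,0), (7,2), (8,4)}; {(0,0), (1,4), (2,2), (3,0), (4,4), (5,2), (6,0), (7,4), (8,2)}.
So G has 4 subgroups of order 9.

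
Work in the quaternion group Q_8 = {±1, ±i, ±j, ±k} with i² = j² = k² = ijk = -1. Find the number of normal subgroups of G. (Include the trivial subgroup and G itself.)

G has 6 subgroups. Checking conjugation-invariance by order — order 1: 1/1 normal; order 2: 1/1 normal; order 4: 3/3 normal; order 8: 1/1 normal.
Total normal subgroups: 6.

6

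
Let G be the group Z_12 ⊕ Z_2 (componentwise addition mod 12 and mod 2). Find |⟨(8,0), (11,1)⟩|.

12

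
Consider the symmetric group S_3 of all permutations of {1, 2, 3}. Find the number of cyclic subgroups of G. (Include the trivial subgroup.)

5

A cyclic subgroup of order d is generated by each of its φ(d) elements of order d, so the cyclic subgroups of order d number (#elements of order d)/φ(d).
Cyclic subgroups by order — order 1: 1; order 2: 3; order 3: 1.
Total: 5.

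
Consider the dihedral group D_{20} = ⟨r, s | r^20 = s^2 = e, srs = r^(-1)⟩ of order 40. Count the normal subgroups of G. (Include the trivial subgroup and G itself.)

9

G has 48 subgroups. Checking conjugation-invariance by order — order 1: 1/1 normal; order 2: 1/21 normal; order 4: 1/11 normal; order 5: 1/1 normal; order 8: 0/5 normal; order 10: 1/5 normal; order 20: 3/3 normal; order 40: 1/1 normal.
Total normal subgroups: 9.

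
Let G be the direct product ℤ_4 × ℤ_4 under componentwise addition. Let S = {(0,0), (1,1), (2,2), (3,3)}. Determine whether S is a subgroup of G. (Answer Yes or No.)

|S| = 4 divides |G| = 16, consistent with Lagrange.
S contains the identity, every element's inverse is in S, and S is closed under +: it is a subgroup.
In fact S = ⟨(1,1)⟩.

Yes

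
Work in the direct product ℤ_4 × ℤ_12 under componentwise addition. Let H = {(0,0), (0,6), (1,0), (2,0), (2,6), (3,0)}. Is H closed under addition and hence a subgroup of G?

No

Closure fails: (3,0) + (0,6) = (3,6) ∉ H. So H is not a subgroup.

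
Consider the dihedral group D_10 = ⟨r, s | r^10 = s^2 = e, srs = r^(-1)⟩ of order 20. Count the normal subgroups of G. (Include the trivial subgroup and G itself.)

G has 22 subgroups. Checking conjugation-invariance by order — order 1: 1/1 normal; order 2: 1/11 normal; order 4: 0/5 normal; order 5: 1/1 normal; order 10: 3/3 normal; order 20: 1/1 normal.
Total normal subgroups: 7.

7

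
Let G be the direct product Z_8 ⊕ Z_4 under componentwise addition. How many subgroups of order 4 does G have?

|G| = 32 and 4 | 32, so subgroups of order 4 are possible by Lagrange.
The subgroups of order 4 are: {(0,0), (0,1), (0,2), (0,3)}; {(0,0), (0,2), (4,0), (4,2)}; {(0,0), (0,2), (4,1), (4,3)}; {(0,0), (2,0), (4,0), (6,0)}; … (7 in all).
So G has 7 subgroups of order 4.

7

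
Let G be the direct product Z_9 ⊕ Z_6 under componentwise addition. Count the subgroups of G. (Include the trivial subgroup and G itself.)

|G| = 54, so by Lagrange every subgroup order divides 54. Divisors: 1, 2, 3, 6, 9, 18, 27, 54.
Subgroups by order — order 1: 1; order 2: 1; order 3: 4; order 6: 4; order 9: 4; order 18: 4; order 27: 1; order 54: 1.
Total: 1 + 1 + 4 + 4 + 4 + 4 + 1 + 1 = 20.

20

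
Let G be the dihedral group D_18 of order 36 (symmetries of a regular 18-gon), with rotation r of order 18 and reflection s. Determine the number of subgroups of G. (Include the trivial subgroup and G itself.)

45

|G| = 36, so by Lagrange every subgroup order divides 36. Divisors: 1, 2, 3, 4, 6, 9, 12, 18, 36.
Subgroups by order — order 1: 1; order 2: 19; order 3: 1; order 4: 9; order 6: 7; order 9: 1; order 12: 3; order 18: 3; order 36: 1.
Total: 1 + 19 + 1 + 9 + 7 + 1 + 3 + 3 + 1 = 45.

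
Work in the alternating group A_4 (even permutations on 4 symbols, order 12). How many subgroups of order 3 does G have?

4

|G| = 12 and 3 | 12, so subgroups of order 3 are possible by Lagrange.
The subgroups of order 3 are: {e, (1 2 3), (1 3 2)}; {e, (1 2 4), (1 4 2)}; {e, (1 3 4), (1 4 3)}; {e, (2 3 4), (2 4 3)}.
So G has 4 subgroups of order 3.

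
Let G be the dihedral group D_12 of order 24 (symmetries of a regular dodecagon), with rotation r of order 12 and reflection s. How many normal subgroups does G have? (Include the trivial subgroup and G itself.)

9

G has 34 subgroups. Checking conjugation-invariance by order — order 1: 1/1 normal; order 2: 1/13 normal; order 3: 1/1 normal; order 4: 1/7 normal; order 6: 1/5 normal; order 8: 0/3 normal; order 12: 3/3 normal; order 24: 1/1 normal.
Total normal subgroups: 9.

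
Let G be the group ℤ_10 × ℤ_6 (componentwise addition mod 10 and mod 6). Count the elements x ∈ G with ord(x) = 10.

12

An element (a,b) has order lcm(ord(a), ord(b)); count pairs with lcm equal to 10.
Enumerating gives 12 such elements.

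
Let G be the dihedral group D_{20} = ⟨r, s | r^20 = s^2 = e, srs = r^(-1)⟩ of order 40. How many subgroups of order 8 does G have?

|G| = 40 and 8 | 40, so subgroups of order 8 are possible by Lagrange.
The subgroups of order 8 are: {e, r^5, r^10, r^15, s, r^5s, r^10s, r^15s}; {e, r^5, r^10, r^15, rs, r^6s, r^11s, r^16s}; {e, r^5, r^10, r^15, r^2s, r^7s, r^12s, r^17s}; {e, r^5, r^10, r^15, r^3s, r^8s, r^13s, r^18s}; … (5 in all).
So G has 5 subgroups of order 8.

5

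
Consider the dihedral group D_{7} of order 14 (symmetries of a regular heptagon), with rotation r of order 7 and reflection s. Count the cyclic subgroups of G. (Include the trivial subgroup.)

9

A cyclic subgroup of order d is generated by each of its φ(d) elements of order d, so the cyclic subgroups of order d number (#elements of order d)/φ(d).
Cyclic subgroups by order — order 1: 1; order 2: 7; order 7: 1.
Total: 9.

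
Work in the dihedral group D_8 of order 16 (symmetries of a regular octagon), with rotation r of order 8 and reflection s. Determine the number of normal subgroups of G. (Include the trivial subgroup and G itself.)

G has 19 subgroups. Checking conjugation-invariance by order — order 1: 1/1 normal; order 2: 1/9 normal; order 4: 1/5 normal; order 8: 3/3 normal; order 16: 1/1 normal.
Total normal subgroups: 7.

7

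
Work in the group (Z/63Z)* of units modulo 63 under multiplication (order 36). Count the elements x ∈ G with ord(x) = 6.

Enumerating element orders in G gives 24 elements of order 6.

24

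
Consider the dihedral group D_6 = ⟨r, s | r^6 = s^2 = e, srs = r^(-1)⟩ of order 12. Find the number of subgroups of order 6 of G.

3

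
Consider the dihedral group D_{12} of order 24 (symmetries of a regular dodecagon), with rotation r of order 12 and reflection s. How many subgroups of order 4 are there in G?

|G| = 24 and 4 | 24, so subgroups of order 4 are possible by Lagrange.
The subgroups of order 4 are: {e, r^6, r^4s, r^10s}; {e, r^6, r^5s, r^11s}; {e, r^6, r^2s, r^8s}; {e, r^3, r^6, r^9}; … (7 in all).
So G has 7 subgroups of order 4.

7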